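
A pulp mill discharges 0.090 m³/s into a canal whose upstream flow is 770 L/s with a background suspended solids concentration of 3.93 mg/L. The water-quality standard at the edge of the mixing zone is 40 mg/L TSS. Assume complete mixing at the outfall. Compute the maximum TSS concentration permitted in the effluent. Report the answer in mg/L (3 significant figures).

770 L/s = 0.77 m³/s.
Mass balance: 40·0.86 = 0.09·Cₑ + 0.77·3.93.
Cₑ = (34.4 − 3.026) / 0.09 = 348.6 mg/L.

349 mg/L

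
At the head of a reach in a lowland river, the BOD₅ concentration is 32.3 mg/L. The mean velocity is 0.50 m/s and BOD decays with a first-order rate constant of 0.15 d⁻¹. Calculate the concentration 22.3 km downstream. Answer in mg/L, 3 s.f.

29.9 mg/L

Travel time t = 22.3 km / 0.50 m/s = 2.23e+04/0.50 = 4.46e+04 s = 0.5162 d.
First-order decay: C = 32.3·exp(−0.15·0.5162) = 32.3·0.9255 = 29.89 mg/L.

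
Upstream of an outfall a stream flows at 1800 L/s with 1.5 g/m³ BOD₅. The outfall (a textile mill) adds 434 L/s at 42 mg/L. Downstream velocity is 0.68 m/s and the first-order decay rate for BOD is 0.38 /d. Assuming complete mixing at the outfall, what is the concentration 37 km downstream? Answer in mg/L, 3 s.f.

434 L/s = 0.434 m³/s.
1800 L/s = 1.8 m³/s.
After complete mixing, C₀ = (0.434·42 + 1.8·1.5) / 2.234 = 9.368 mg/L.
Travel time t = 3.7e+04 m / 0.68 m/s = 5.441e+04 s = 0.6298 d.
C = 9.368·exp(−0.38·0.6298) = 9.368·0.7872 = 7.374 mg/L.

7.37 mg/L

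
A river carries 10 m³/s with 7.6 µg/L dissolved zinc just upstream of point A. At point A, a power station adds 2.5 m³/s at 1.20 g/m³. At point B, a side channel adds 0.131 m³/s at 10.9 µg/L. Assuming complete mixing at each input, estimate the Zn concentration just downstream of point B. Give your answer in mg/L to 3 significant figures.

7.6 µg/L = 0.0076 mg/L.
After input A: C = (10·0.0076 + 2.5·1.2) / 12.5 = 0.2461 mg/L.
10.9 µg/L = 0.0109 mg/L.
After input B: C = (12.5·0.2461 + 0.131·0.0109) / 12.63 = 0.2436 mg/L.

0.244 mg/L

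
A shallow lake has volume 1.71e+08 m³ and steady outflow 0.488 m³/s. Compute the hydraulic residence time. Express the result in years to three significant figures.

Q = 0.488 m³/s × 3.156e+07 s/yr = 1.54e+07 m³/yr.
Hydraulic residence time τ = V/Q = 1.71e+08/1.54e+07 = 11.1 yr.

11.1 yr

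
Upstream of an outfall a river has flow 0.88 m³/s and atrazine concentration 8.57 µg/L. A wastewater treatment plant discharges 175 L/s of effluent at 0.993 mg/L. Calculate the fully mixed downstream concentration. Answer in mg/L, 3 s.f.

0.172 mg/L

175 L/s = 0.175 m³/s.
8.57 µg/L = 0.00857 mg/L.
By mass balance at complete mixing, C = (0.175·0.993 + 0.88·0.00857) / (0.175 + 0.88) = 0.1813/1.055 = 0.1719 mg/L.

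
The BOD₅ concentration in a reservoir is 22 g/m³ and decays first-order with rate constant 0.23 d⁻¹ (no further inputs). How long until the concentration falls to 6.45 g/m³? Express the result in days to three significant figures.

t = ln(C₀/C)/k = ln(22/6.45)/0.23 = 1.227/0.23 = 5.335 d.

5.33 d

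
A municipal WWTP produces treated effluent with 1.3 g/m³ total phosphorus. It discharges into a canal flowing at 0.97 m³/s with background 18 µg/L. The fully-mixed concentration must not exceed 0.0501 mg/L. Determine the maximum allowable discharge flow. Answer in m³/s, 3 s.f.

18 µg/L = 0.018 mg/L.
Mass balance at complete mixing: C_std·(Q_w + Q_r) = Q_w·C_e + Q_r·C_b.
Rearranging, Q_w = Q_r·(C_std − C_b)/(C_e − C_std) = 0.97·(0.0501 − 0.018) / (1.3 − 0.0501) = 0.02491 m³/s.

0.0249 m³/s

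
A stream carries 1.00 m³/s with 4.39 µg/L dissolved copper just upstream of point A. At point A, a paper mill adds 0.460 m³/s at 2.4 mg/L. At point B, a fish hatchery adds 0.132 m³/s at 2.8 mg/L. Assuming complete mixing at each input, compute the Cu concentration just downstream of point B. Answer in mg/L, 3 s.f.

4.39 µg/L = 0.00439 mg/L.
After input A: C = (1·0.00439 + 0.46·2.4) / 1.46 = 0.7592 mg/L.
After input B: C = (1.46·0.7592 + 0.132·2.8) / 1.592 = 0.9284 mg/L.

0.928 mg/L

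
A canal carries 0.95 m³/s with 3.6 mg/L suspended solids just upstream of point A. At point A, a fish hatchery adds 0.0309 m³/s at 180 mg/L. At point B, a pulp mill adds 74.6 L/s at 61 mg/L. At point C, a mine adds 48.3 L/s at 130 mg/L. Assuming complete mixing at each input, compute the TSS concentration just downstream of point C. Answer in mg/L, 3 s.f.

17.9 mg/L

After input A: C = (0.95·3.6 + 0.0309·180) / 0.9809 = 9.157 mg/L.
74.6 L/s = 0.0746 m³/s.
After input B: C = (0.9809·9.157 + 0.0746·61) / 1.055 = 12.82 mg/L.
48.3 L/s = 0.0483 m³/s.
After input C: C = (1.055·12.82 + 0.0483·130) / 1.104 = 17.95 mg/L.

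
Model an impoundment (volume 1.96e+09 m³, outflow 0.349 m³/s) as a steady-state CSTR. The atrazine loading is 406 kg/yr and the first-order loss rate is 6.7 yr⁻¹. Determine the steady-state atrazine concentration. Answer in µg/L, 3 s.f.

0.0309 µg/L

Outflow Q = 0.349 m³/s × 3.156e+07 s/yr = 1.101e+07 m³/yr.
Steady-state CSTR mass balance: W = Q·C + k·V·C, so C = W/(Q + kV).
Q + kV = 1.101e+07 + 6.7·1.96e+09 = 1.314e+10 m³/yr.
C = 406/1.314e+10 = 3.089e-08 kg/m³ = 3.089e-05 mg/L = 0.03089 µg/L.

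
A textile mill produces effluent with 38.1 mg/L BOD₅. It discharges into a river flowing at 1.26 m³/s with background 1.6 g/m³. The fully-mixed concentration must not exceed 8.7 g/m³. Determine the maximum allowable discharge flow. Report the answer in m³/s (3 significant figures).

Mass balance at complete mixing: C_std·(Q_w + Q_r) = Q_w·C_e + Q_r·C_b.
Rearranging, Q_w = Q_r·(C_std − C_b)/(C_e − C_std) = 1.26·(8.7 − 1.6) / (38.1 − 8.7) = 0.3043 m³/s.

0.304 m³/s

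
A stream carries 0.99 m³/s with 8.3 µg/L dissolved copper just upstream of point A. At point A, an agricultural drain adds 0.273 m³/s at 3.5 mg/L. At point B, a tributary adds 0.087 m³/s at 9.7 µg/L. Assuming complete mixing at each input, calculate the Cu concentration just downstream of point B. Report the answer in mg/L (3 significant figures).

8.3 µg/L = 0.0083 mg/L.
After input A: C = (0.99·0.0083 + 0.273·3.5) / 1.263 = 0.763 mg/L.
9.7 µg/L = 0.0097 mg/L.
After input B: C = (1.263·0.763 + 0.087·0.0097) / 1.35 = 0.7145 mg/L.

0.714 mg/L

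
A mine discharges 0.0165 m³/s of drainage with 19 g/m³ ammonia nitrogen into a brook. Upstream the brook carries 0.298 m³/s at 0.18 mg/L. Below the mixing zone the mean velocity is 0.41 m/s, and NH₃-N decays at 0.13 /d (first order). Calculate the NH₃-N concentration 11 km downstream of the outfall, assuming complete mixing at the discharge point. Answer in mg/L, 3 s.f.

After complete mixing, C₀ = (0.0165·19 + 0.298·0.18) / 0.3145 = 1.167 mg/L.
Travel time t = 1.1e+04 m / 0.41 m/s = 2.683e+04 s = 0.3105 d.
C = 1.167·exp(−0.13·0.3105) = 1.167·0.9604 = 1.121 mg/L.

1.12 mg/L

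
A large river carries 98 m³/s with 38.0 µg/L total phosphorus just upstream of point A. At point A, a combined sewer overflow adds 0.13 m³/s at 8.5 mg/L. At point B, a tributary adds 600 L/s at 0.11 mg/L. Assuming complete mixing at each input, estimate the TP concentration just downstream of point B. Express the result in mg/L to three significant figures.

38.0 µg/L = 0.038 mg/L.
After input A: C = (98·0.038 + 0.13·8.5) / 98.13 = 0.04921 mg/L.
600 L/s = 0.6 m³/s.
After input B: C = (98.13·0.04921 + 0.6·0.11) / 98.73 = 0.04958 mg/L.

0.0496 mg/L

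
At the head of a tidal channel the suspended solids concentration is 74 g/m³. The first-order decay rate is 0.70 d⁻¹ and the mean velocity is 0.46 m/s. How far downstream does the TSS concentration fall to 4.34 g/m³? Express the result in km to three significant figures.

161 km

From C = C₀·e^(−kt), t = ln(C₀/C)/k = ln(74/4.34)/0.70 = 2.836/0.70 = 4.052 d.
Distance = v·t = 0.46 m/s × 3.501e+05 s = 1.61e+05 m = 161 km.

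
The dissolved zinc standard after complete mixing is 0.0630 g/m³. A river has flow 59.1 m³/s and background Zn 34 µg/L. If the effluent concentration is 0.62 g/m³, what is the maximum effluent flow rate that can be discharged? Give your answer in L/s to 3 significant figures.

3080 L/s

34 µg/L = 0.034 mg/L.
Mass balance at complete mixing: C_std·(Q_w + Q_r) = Q_w·C_e + Q_r·C_b.
Rearranging, Q_w = Q_r·(C_std − C_b)/(C_e − C_std) = 59.1·(0.063 − 0.034) / (0.62 − 0.063) = 3.077 m³/s.
= 3077 L/s.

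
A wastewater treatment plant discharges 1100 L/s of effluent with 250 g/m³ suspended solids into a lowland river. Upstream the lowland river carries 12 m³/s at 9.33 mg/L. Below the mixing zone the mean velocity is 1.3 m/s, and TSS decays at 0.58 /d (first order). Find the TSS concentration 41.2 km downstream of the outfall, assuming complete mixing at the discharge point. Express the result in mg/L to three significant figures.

1100 L/s = 1.1 m³/s.
After complete mixing, C₀ = (1.1·250 + 12·9.33) / 13.1 = 29.54 mg/L.
Travel time t = 4.12e+04 m / 1.3 m/s = 3.169e+04 s = 0.3668 d.
C = 29.54·exp(−0.58·0.3668) = 29.54·0.8084 = 23.88 mg/L.

23.9 mg/L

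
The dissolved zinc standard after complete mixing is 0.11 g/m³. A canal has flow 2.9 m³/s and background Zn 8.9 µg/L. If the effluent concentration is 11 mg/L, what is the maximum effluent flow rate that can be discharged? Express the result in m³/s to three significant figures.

0.0269 m³/s

8.9 µg/L = 0.0089 mg/L.
Mass balance at complete mixing: C_std·(Q_w + Q_r) = Q_w·C_e + Q_r·C_b.
Rearranging, Q_w = Q_r·(C_std − C_b)/(C_e − C_std) = 2.9·(0.11 − 0.0089) / (11 − 0.11) = 0.02692 m³/s.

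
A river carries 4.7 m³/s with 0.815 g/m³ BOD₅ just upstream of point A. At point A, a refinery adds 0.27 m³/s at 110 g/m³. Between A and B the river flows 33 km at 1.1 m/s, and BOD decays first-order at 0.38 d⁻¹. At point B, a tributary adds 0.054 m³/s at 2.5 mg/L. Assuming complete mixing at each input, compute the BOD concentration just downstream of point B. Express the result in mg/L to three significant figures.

5.88 mg/L

After input A: C = (4.7·0.815 + 0.27·110) / 4.97 = 6.747 mg/L.
Over the 33 km reach to input B (t = 3e+04 s = 0.3472 d), decay gives C = 6.747·exp(−0.38·0.3472) = 5.913 mg/L.
After input B: C = (4.97·5.913 + 0.054·2.5) / 5.024 = 5.876 mg/L.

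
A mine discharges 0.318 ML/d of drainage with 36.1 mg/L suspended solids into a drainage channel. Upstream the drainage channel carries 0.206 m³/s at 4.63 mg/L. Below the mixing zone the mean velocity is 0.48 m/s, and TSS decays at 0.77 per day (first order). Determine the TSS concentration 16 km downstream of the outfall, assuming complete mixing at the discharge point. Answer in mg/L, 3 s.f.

0.318 ML/d = 0.003681 m³/s.
After complete mixing, C₀ = (0.003681·36.1 + 0.206·4.63) / 0.2097 = 5.182 mg/L.
Travel time t = 1.6e+04 m / 0.48 m/s = 3.333e+04 s = 0.3858 d.
C = 5.182·exp(−0.77·0.3858) = 5.182·0.743 = 3.85 mg/L.

3.85 mg/L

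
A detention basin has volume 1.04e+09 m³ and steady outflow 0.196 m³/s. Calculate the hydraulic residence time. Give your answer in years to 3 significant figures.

168 yr

Q = 0.196 m³/s × 3.156e+07 s/yr = 6.185e+06 m³/yr.
Hydraulic residence time τ = V/Q = 1.04e+09/6.185e+06 = 168.1 yr.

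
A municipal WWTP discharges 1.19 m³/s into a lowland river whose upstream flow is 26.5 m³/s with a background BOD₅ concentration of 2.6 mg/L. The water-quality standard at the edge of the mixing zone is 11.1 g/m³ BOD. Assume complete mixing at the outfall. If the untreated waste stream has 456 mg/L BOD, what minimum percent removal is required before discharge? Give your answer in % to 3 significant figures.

Mass balance: 11.1·27.69 = 1.19·Cₑ + 26.5·2.6.
Cₑ = (307.4 − 68.9) / 1.19 = 200.4 mg/L.
Required removal = 1 − 200.4/456 = 56.06 %.

56.1 %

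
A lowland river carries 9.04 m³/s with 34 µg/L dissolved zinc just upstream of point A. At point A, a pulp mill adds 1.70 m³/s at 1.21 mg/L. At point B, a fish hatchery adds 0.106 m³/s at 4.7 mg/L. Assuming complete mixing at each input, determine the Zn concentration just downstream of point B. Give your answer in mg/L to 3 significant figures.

34 µg/L = 0.034 mg/L.
After input A: C = (9.04·0.034 + 1.7·1.21) / 10.74 = 0.2201 mg/L.
After input B: C = (10.74·0.2201 + 0.106·4.7) / 10.85 = 0.2639 mg/L.

0.264 mg/L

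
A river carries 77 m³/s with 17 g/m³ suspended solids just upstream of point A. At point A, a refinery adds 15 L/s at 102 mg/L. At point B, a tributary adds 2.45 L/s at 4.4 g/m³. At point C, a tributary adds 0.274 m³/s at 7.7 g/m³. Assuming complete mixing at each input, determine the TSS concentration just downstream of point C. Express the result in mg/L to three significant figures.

15 L/s = 0.015 m³/s.
After input A: C = (77·17 + 0.015·102) / 77.02 = 17.02 mg/L.
2.45 L/s = 0.00245 m³/s.
After input B: C = (77.02·17.02 + 0.00245·4.4) / 77.02 = 17.02 mg/L.
After input C: C = (77.02·17.02 + 0.274·7.7) / 77.29 = 16.98 mg/L.

17.0 mg/L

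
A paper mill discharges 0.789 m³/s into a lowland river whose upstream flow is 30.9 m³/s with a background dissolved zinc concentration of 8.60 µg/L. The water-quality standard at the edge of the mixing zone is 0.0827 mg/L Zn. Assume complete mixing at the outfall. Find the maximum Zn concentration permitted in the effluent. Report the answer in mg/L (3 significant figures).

2.98 mg/L

8.60 µg/L = 0.0086 mg/L.
Mass balance: 0.0827·31.69 = 0.789·Cₑ + 30.9·0.0086.
Cₑ = (2.621 − 0.2657) / 0.789 = 2.985 mg/L.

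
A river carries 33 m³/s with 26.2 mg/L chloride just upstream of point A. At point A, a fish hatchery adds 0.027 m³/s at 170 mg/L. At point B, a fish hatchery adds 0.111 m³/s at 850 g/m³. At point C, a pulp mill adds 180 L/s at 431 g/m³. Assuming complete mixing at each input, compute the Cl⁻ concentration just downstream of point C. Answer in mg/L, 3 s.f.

After input A: C = (33·26.2 + 0.027·170) / 33.03 = 26.32 mg/L.
After input B: C = (33.03·26.32 + 0.111·850) / 33.14 = 29.08 mg/L.
180 L/s = 0.18 m³/s.
After input C: C = (33.14·29.08 + 0.18·431) / 33.32 = 31.25 mg/L.

31.2 mg/L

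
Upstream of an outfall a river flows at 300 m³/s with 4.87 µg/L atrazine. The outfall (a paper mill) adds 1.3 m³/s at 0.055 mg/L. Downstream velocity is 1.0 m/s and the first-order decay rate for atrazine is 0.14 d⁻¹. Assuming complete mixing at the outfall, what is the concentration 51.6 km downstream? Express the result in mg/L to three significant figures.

0.00468 mg/L

4.87 µg/L = 0.00487 mg/L.
After complete mixing, C₀ = (1.3·0.055 + 300·0.00487) / 301.3 = 0.005086 mg/L.
Travel time t = 5.16e+04 m / 1.0 m/s = 5.16e+04 s = 0.5972 d.
C = 0.005086·exp(−0.14·0.5972) = 0.005086·0.9198 = 0.004678 mg/L.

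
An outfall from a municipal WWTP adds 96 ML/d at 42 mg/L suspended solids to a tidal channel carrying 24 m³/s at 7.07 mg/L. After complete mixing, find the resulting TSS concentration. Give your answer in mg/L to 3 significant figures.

8.62 mg/L

96 ML/d = 1.111 m³/s.
Flow-weighted mixing gives C = (1.111·42 + 24·7.07) / (1.111 + 24) = 216.3/25.11 = 8.616 mg/L.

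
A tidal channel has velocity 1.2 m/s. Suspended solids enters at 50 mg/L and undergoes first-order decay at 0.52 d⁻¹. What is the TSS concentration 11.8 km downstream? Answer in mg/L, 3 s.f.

Travel time t = 11.8 km / 1.2 m/s = 1.18e+04/1.2 = 9833 s = 0.1138 d.
First-order decay: C = 50·exp(−0.52·0.1138) = 50·0.9425 = 47.13 mg/L.

47.1 mg/L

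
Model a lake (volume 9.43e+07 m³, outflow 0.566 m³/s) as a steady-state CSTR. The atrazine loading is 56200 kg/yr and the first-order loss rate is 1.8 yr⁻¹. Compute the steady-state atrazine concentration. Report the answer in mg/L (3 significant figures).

Outflow Q = 0.566 m³/s × 3.156e+07 s/yr = 1.786e+07 m³/yr.
Steady-state CSTR mass balance: W = Q·C + k·V·C, so C = W/(Q + kV).
Q + kV = 1.786e+07 + 1.8·9.43e+07 = 1.876e+08 m³/yr.
C = 56200/1.876e+08 = 0.0002996 kg/m³ = 0.2996 mg/L.

0.300 mg/L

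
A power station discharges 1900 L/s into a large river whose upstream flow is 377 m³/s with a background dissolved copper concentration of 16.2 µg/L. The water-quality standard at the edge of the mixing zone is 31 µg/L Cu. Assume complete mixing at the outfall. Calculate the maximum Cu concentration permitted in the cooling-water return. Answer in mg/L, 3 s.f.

2.97 mg/L

1900 L/s = 1.9 m³/s.
16.2 µg/L = 0.0162 mg/L.
31 µg/L = 0.031 mg/L.
Mass balance: 0.031·378.9 = 1.9·Cₑ + 377·0.0162.
Cₑ = (11.75 − 6.107) / 1.9 = 2.968 mg/L.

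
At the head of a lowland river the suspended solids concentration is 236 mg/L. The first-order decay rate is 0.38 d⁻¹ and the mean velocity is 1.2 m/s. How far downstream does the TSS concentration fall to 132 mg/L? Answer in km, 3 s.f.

From C = C₀·e^(−kt), t = ln(C₀/C)/k = ln(236/132)/0.38 = 0.581/0.38 = 1.529 d.
Distance = v·t = 1.2 m/s × 1.321e+05 s = 1.585e+05 m = 158.5 km.

159 km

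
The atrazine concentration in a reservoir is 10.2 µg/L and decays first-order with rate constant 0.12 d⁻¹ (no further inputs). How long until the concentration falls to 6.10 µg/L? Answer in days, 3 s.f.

t = ln(C₀/C)/k = ln(10.2/6.10)/0.12 = 0.5141/0.12 = 4.284 d.

4.28 d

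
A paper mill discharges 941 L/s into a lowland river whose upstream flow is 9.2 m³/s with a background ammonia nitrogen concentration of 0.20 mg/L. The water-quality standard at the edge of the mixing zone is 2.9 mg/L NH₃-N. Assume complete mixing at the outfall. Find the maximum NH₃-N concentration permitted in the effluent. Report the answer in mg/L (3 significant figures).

941 L/s = 0.941 m³/s.
Mass balance: 2.9·10.14 = 0.941·Cₑ + 9.2·0.2.
Cₑ = (29.41 − 1.84) / 0.941 = 29.3 mg/L.

29.3 mg/L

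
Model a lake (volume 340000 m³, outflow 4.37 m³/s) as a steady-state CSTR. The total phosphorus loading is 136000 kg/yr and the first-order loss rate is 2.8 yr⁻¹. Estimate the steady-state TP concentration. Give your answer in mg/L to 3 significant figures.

0.979 mg/L

Outflow Q = 4.37 m³/s × 3.156e+07 s/yr = 1.379e+08 m³/yr.
Steady-state CSTR mass balance: W = Q·C + k·V·C, so C = W/(Q + kV).
Q + kV = 1.379e+08 + 2.8·340000 = 1.389e+08 m³/yr.
C = 136000/1.389e+08 = 0.0009794 kg/m³ = 0.9794 mg/L.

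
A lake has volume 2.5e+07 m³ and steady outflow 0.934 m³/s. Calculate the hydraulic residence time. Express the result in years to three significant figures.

0.848 yr

Q = 0.934 m³/s × 3.156e+07 s/yr = 2.947e+07 m³/yr.
Hydraulic residence time τ = V/Q = 2.5e+07/2.947e+07 = 0.8482 yr.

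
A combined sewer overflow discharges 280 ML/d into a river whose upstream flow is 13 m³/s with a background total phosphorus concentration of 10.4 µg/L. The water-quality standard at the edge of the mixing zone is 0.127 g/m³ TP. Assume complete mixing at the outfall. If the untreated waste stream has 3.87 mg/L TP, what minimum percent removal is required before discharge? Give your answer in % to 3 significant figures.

84.6 %

280 ML/d = 3.241 m³/s.
10.4 µg/L = 0.0104 mg/L.
Mass balance: 0.127·16.24 = 3.241·Cₑ + 13·0.0104.
Cₑ = (2.063 − 0.1352) / 3.241 = 0.5947 mg/L.
Required removal = 1 − 0.5947/3.87 = 84.63 %.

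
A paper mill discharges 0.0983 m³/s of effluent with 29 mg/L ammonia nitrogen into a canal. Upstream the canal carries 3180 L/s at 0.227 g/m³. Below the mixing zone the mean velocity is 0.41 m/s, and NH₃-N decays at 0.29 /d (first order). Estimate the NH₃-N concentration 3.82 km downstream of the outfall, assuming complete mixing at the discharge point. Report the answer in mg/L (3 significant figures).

1.06 mg/L

3180 L/s = 3.18 m³/s.
After complete mixing, C₀ = (0.0983·29 + 3.18·0.227) / 3.278 = 1.09 mg/L.
Travel time t = 3820 m / 0.41 m/s = 9317 s = 0.1078 d.
C = 1.09·exp(−0.29·0.1078) = 1.09·0.9692 = 1.056 mg/L.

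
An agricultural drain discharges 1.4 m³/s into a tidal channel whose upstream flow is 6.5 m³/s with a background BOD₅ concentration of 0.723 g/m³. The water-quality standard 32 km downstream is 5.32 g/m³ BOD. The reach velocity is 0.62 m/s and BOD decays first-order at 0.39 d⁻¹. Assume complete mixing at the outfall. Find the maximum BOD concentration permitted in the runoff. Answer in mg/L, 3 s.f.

34.5 mg/L

Travel time to the compliance point: t = 3.2e+04/0.62 = 5.161e+04 s = 0.5974 d; decay factor exp(−0.39·0.5974) = 0.7922.
So the concentration just after mixing may be at most 5.32/0.7922 = 6.716 mg/L.
Mass balance: 6.716·7.9 = 1.4·Cₑ + 6.5·0.723.
Cₑ = (53.05 − 4.699) / 1.4 = 34.54 mg/L.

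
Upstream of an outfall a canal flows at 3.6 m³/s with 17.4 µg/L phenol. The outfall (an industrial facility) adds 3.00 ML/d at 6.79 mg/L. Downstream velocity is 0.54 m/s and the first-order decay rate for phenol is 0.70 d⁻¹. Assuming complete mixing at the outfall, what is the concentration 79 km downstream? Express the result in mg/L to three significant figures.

0.0251 mg/L

3.00 ML/d = 0.03472 m³/s.
17.4 µg/L = 0.0174 mg/L.
After complete mixing, C₀ = (0.03472·6.79 + 3.6·0.0174) / 3.635 = 0.0821 mg/L.
Travel time t = 7.9e+04 m / 0.54 m/s = 1.463e+05 s = 1.693 d.
C = 0.0821·exp(−0.70·1.693) = 0.0821·0.3057 = 0.02509 mg/L.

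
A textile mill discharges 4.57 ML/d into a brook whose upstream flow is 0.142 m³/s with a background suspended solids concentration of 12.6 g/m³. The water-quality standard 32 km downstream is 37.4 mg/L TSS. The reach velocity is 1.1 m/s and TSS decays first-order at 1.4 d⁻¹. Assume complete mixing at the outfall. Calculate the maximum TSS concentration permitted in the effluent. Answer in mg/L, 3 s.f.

187 mg/L

4.57 ML/d = 0.05289 m³/s.
Travel time to the compliance point: t = 3.2e+04/1.1 = 2.909e+04 s = 0.3367 d; decay factor exp(−1.4·0.3367) = 0.6241.
So the concentration just after mixing may be at most 37.4/0.6241 = 59.92 mg/L.
Mass balance: 59.92·0.1949 = 0.05289·Cₑ + 0.142·12.6.
Cₑ = (11.68 − 1.789) / 0.05289 = 187 mg/L.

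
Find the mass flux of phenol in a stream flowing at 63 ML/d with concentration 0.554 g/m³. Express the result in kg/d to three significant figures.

34.9 kg/d

63 ML/d = 0.7292 m³/s.
Mass flux = Q·C = 0.7292 m³/s × 0.554 g/m³ = 0.404 g/s.
= 0.404 g/s × 86.4 = 34.9 kg/d.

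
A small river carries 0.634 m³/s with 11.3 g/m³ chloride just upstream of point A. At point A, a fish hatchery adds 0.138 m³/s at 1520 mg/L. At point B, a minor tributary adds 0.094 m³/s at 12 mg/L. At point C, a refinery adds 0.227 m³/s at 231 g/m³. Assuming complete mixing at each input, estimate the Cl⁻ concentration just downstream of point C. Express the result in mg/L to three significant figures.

247 mg/L

After input A: C = (0.634·11.3 + 0.138·1520) / 0.772 = 281 mg/L.
After input B: C = (0.772·281 + 0.094·12) / 0.866 = 251.8 mg/L.
After input C: C = (0.866·251.8 + 0.227·231) / 1.093 = 247.5 mg/L.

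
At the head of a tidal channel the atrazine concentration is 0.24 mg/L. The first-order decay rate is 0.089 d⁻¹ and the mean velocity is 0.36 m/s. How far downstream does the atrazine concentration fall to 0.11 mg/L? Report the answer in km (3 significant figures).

273 km

From C = C₀·e^(−kt), t = ln(C₀/C)/k = ln(0.24/0.11)/0.089 = 0.7802/0.089 = 8.766 d.
Distance = v·t = 0.36 m/s × 7.574e+05 s = 2.727e+05 m = 272.7 km.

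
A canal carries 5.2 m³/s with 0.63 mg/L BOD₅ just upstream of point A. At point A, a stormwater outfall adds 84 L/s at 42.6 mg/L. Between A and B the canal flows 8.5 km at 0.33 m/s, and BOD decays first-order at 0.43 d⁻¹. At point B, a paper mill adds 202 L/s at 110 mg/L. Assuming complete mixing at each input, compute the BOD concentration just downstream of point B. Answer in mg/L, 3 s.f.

84 L/s = 0.084 m³/s.
After input A: C = (5.2·0.63 + 0.084·42.6) / 5.284 = 1.297 mg/L.
Over the 8.5 km reach to input B (t = 2.576e+04 s = 0.2981 d), decay gives C = 1.297·exp(−0.43·0.2981) = 1.141 mg/L.
202 L/s = 0.202 m³/s.
After input B: C = (5.284·1.141 + 0.202·110) / 5.486 = 5.149 mg/L.

5.15 mg/L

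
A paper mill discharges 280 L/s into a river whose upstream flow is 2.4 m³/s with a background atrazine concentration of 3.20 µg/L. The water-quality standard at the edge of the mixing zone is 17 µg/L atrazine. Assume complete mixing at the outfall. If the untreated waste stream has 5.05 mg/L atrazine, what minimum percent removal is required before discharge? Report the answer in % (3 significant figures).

280 L/s = 0.28 m³/s.
3.20 µg/L = 0.0032 mg/L.
17 µg/L = 0.017 mg/L.
Mass balance: 0.017·2.68 = 0.28·Cₑ + 2.4·0.0032.
Cₑ = (0.04556 − 0.00768) / 0.28 = 0.1353 mg/L.
Required removal = 1 − 0.1353/5.05 = 97.32 %.

97.3 %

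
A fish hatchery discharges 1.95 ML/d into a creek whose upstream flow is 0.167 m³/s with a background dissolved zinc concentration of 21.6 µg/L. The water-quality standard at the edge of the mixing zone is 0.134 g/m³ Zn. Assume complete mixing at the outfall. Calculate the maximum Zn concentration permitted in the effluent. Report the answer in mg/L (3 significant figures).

1.95 ML/d = 0.02257 m³/s.
21.6 µg/L = 0.0216 mg/L.
Mass balance: 0.134·0.1896 = 0.02257·Cₑ + 0.167·0.0216.
Cₑ = (0.0254 − 0.003607) / 0.02257 = 0.9657 mg/L.

0.966 mg/L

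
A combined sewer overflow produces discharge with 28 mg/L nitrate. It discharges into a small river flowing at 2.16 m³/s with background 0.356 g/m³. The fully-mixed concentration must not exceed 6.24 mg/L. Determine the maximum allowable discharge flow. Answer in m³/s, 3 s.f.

0.584 m³/s

Mass balance at complete mixing: C_std·(Q_w + Q_r) = Q_w·C_e + Q_r·C_b.
Rearranging, Q_w = Q_r·(C_std − C_b)/(C_e − C_std) = 2.16·(6.24 − 0.356) / (28 − 6.24) = 0.5841 m³/s.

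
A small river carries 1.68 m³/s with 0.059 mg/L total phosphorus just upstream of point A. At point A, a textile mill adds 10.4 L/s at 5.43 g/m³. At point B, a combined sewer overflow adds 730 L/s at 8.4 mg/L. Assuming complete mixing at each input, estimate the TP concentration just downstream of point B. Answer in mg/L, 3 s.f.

10.4 L/s = 0.0104 m³/s.
After input A: C = (1.68·0.059 + 0.0104·5.43) / 1.69 = 0.09204 mg/L.
730 L/s = 0.73 m³/s.
After input B: C = (1.69·0.09204 + 0.73·8.4) / 2.42 = 2.598 mg/L.

2.60 mg/L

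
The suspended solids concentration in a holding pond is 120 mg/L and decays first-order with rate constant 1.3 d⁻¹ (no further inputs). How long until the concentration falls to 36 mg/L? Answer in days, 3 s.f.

0.926 d

t = ln(C₀/C)/k = ln(120/36)/1.3 = 1.204/1.3 = 0.9261 d.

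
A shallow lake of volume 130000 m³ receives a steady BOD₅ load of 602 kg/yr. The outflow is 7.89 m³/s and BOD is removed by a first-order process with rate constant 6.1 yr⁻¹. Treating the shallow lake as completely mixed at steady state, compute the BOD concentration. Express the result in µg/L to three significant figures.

2.41 µg/L

Outflow Q = 7.89 m³/s × 3.156e+07 s/yr = 2.49e+08 m³/yr.
Steady-state CSTR mass balance: W = Q·C + k·V·C, so C = W/(Q + kV).
Q + kV = 2.49e+08 + 6.1·130000 = 2.498e+08 m³/yr.
C = 602/2.498e+08 = 2.41e-06 kg/m³ = 0.00241 mg/L = 2.41 µg/L.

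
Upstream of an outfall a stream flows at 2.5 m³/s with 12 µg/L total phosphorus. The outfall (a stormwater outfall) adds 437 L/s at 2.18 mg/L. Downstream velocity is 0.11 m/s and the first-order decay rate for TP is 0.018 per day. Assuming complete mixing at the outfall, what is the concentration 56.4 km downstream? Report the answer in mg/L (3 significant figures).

437 L/s = 0.437 m³/s.
12 µg/L = 0.012 mg/L.
After complete mixing, C₀ = (0.437·2.18 + 2.5·0.012) / 2.937 = 0.3346 mg/L.
Travel time t = 5.64e+04 m / 0.11 m/s = 5.127e+05 s = 5.934 d.
C = 0.3346·exp(−0.018·5.934) = 0.3346·0.8987 = 0.3007 mg/L.

0.301 mg/L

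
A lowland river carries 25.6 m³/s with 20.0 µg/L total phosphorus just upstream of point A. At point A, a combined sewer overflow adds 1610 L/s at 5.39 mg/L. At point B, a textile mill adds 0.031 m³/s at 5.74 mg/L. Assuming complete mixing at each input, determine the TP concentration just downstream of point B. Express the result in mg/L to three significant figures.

0.344 mg/L

20.0 µg/L = 0.02 mg/L.
1610 L/s = 1.61 m³/s.
After input A: C = (25.6·0.02 + 1.61·5.39) / 27.21 = 0.3377 mg/L.
After input B: C = (27.21·0.3377 + 0.031·5.74) / 27.24 = 0.3439 mg/L.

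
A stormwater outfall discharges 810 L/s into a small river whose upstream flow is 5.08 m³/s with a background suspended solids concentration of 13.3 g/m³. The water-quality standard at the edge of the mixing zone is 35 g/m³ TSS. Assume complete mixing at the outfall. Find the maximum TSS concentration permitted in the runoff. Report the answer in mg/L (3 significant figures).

171 mg/L

810 L/s = 0.81 m³/s.
Mass balance: 35·5.89 = 0.81·Cₑ + 5.08·13.3.
Cₑ = (206.2 − 67.56) / 0.81 = 171.1 mg/L.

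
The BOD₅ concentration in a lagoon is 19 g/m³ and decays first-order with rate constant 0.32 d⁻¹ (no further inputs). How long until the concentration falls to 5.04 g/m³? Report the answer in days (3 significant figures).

t = ln(C₀/C)/k = ln(19/5.04)/0.32 = 1.327/0.32 = 4.147 d.

4.15 d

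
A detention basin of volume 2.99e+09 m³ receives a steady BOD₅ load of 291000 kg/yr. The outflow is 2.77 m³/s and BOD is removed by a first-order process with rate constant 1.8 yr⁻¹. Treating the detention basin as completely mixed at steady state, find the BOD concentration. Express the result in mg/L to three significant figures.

0.0532 mg/L

Outflow Q = 2.77 m³/s × 3.156e+07 s/yr = 8.741e+07 m³/yr.
Steady-state CSTR mass balance: W = Q·C + k·V·C, so C = W/(Q + kV).
Q + kV = 8.741e+07 + 1.8·2.99e+09 = 5.469e+09 m³/yr.
C = 291000/5.469e+09 = 5.32e-05 kg/m³ = 0.0532 mg/L.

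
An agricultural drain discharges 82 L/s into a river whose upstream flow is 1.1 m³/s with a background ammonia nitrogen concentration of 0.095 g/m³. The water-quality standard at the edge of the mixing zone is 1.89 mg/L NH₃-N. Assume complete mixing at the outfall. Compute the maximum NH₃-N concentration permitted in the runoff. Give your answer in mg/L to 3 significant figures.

26.0 mg/L

82 L/s = 0.082 m³/s.
Mass balance: 1.89·1.182 = 0.082·Cₑ + 1.1·0.095.
Cₑ = (2.234 − 0.1045) / 0.082 = 25.97 mg/L.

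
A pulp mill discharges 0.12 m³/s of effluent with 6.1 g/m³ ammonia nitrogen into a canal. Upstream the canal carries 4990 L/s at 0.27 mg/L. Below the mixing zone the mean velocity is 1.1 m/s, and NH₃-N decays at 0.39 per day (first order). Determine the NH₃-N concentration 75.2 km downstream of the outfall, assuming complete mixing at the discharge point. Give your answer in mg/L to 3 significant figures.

4990 L/s = 4.99 m³/s.
After complete mixing, C₀ = (0.12·6.1 + 4.99·0.27) / 5.11 = 0.4069 mg/L.
Travel time t = 7.52e+04 m / 1.1 m/s = 6.836e+04 s = 0.7912 d.
C = 0.4069·exp(−0.39·0.7912) = 0.4069·0.7345 = 0.2989 mg/L.

0.299 mg/L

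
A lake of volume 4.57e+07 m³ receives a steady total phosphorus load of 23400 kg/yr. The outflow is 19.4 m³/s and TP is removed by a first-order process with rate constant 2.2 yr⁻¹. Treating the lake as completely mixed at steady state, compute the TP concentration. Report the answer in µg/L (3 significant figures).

32.8 µg/L

Outflow Q = 19.4 m³/s × 3.156e+07 s/yr = 6.122e+08 m³/yr.
Steady-state CSTR mass balance: W = Q·C + k·V·C, so C = W/(Q + kV).
Q + kV = 6.122e+08 + 2.2·4.57e+07 = 7.128e+08 m³/yr.
C = 23400/7.128e+08 = 3.283e-05 kg/m³ = 0.03283 mg/L = 32.83 µg/L.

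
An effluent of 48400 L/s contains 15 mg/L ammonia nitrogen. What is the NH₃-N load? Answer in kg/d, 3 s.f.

48400 L/s = 48.4 m³/s.
Mass flux = Q·C = 48.4 m³/s × 15 g/m³ = 726 g/s.
= 726 g/s × 86.4 = 6.273e+04 kg/d.

62700 kg/d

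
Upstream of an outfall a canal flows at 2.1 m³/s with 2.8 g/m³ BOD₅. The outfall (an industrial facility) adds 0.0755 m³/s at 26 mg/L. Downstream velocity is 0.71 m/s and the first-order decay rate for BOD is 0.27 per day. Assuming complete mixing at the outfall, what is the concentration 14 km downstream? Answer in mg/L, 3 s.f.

After complete mixing, C₀ = (0.0755·26 + 2.1·2.8) / 2.175 = 3.605 mg/L.
Travel time t = 1.4e+04 m / 0.71 m/s = 1.972e+04 s = 0.2282 d.
C = 3.605·exp(−0.27·0.2282) = 3.605·0.9402 = 3.39 mg/L.

3.39 mg/L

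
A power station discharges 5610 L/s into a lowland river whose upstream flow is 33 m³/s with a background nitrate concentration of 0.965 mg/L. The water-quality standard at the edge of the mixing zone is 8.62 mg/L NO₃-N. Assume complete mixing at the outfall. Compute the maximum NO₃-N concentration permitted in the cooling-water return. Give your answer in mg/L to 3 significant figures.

5610 L/s = 5.61 m³/s.
Mass balance: 8.62·38.61 = 5.61·Cₑ + 33·0.965.
Cₑ = (332.8 − 31.84) / 5.61 = 53.65 mg/L.

53.6 mg/L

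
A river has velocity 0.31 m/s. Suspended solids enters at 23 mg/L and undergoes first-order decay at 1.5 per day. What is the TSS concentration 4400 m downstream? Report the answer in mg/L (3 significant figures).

18.0 mg/L

Travel time t = 4400 m / 0.31 m/s = 4400/0.31 = 1.419e+04 s = 0.1643 d.
First-order decay: C = 23·exp(−1.5·0.1643) = 23·0.7816 = 17.98 mg/L.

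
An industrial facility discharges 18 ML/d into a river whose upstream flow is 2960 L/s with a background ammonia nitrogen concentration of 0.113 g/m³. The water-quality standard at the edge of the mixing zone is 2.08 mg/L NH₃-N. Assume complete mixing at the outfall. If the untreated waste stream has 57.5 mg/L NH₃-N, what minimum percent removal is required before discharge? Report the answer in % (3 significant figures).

18 ML/d = 0.2083 m³/s.
2960 L/s = 2.96 m³/s.
Mass balance: 2.08·3.168 = 0.2083·Cₑ + 2.96·0.113.
Cₑ = (6.59 − 0.3345) / 0.2083 = 30.03 mg/L.
Required removal = 1 − 30.03/57.5 = 47.78 %.

47.8 %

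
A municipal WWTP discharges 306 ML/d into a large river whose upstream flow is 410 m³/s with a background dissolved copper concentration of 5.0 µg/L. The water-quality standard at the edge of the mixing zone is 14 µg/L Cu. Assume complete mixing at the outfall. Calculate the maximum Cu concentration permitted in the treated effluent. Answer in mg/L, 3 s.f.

306 ML/d = 3.542 m³/s.
5.0 µg/L = 0.005 mg/L.
14 µg/L = 0.014 mg/L.
Mass balance: 0.014·413.5 = 3.542·Cₑ + 410·0.005.
Cₑ = (5.79 − 2.05) / 3.542 = 1.056 mg/L.

1.06 mg/L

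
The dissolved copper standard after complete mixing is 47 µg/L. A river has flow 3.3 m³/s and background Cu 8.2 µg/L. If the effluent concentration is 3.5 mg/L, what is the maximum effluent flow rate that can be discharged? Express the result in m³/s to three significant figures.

8.2 µg/L = 0.0082 mg/L.
47 µg/L = 0.047 mg/L.
Mass balance at complete mixing: C_std·(Q_w + Q_r) = Q_w·C_e + Q_r·C_b.
Rearranging, Q_w = Q_r·(C_std − C_b)/(C_e − C_std) = 3.3·(0.047 − 0.0082) / (3.5 − 0.047) = 0.03708 m³/s.

0.0371 m³/s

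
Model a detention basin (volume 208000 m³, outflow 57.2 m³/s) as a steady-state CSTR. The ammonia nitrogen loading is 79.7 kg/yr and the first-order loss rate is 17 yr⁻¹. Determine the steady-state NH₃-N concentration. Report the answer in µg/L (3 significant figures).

Outflow Q = 57.2 m³/s × 3.156e+07 s/yr = 1.805e+09 m³/yr.
Steady-state CSTR mass balance: W = Q·C + k·V·C, so C = W/(Q + kV).
Q + kV = 1.805e+09 + 17·208000 = 1.809e+09 m³/yr.
C = 79.7/1.809e+09 = 4.407e-08 kg/m³ = 4.407e-05 mg/L = 0.04407 µg/L.

0.0441 µg/L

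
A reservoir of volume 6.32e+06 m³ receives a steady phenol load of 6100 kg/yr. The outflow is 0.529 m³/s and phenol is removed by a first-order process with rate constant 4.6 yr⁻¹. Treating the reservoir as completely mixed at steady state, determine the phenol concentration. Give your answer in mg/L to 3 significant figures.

Outflow Q = 0.529 m³/s × 3.156e+07 s/yr = 1.669e+07 m³/yr.
Steady-state CSTR mass balance: W = Q·C + k·V·C, so C = W/(Q + kV).
Q + kV = 1.669e+07 + 4.6·6.32e+06 = 4.577e+07 m³/yr.
C = 6100/4.577e+07 = 0.0001333 kg/m³ = 0.1333 mg/L.

0.133 mg/L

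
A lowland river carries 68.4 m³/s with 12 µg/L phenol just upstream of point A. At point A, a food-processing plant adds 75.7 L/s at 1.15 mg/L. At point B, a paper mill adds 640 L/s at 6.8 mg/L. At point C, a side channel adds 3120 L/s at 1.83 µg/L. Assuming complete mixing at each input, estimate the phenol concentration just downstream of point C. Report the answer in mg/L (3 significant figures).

0.0729 mg/L

12 µg/L = 0.012 mg/L.
75.7 L/s = 0.0757 m³/s.
After input A: C = (68.4·0.012 + 0.0757·1.15) / 68.48 = 0.01326 mg/L.
640 L/s = 0.64 m³/s.
After input B: C = (68.48·0.01326 + 0.64·6.8) / 69.12 = 0.0761 mg/L.
3120 L/s = 3.12 m³/s.
1.83 µg/L = 0.00183 mg/L.
After input C: C = (69.12·0.0761 + 3.12·0.00183) / 72.24 = 0.07289 mg/L.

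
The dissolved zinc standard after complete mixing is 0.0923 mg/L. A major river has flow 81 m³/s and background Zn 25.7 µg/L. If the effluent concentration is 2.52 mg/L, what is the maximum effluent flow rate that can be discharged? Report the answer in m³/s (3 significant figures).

25.7 µg/L = 0.0257 mg/L.
Mass balance at complete mixing: C_std·(Q_w + Q_r) = Q_w·C_e + Q_r·C_b.
Rearranging, Q_w = Q_r·(C_std − C_b)/(C_e − C_std) = 81·(0.0923 − 0.0257) / (2.52 − 0.0923) = 2.222 m³/s.

2.22 m³/s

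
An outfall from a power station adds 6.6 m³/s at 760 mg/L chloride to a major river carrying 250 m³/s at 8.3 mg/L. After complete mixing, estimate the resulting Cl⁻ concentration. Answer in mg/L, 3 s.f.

By mass balance at complete mixing, C = (6.6·760 + 250·8.3) / (6.6 + 250) = 7091/256.6 = 27.63 mg/L.

27.6 mg/L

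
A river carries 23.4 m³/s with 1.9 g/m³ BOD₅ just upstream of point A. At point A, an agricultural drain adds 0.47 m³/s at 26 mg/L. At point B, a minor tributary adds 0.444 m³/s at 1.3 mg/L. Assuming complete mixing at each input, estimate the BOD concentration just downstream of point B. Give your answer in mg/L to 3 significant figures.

After input A: C = (23.4·1.9 + 0.47·26) / 23.87 = 2.375 mg/L.
After input B: C = (23.87·2.375 + 0.444·1.3) / 24.31 = 2.355 mg/L.

2.35 mg/L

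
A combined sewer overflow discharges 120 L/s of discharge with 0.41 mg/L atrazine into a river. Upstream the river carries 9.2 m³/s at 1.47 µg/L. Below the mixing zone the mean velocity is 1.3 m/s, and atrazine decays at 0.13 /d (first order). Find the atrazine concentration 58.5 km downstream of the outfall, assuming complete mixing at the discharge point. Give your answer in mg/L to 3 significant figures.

0.00629 mg/L

120 L/s = 0.12 m³/s.
1.47 µg/L = 0.00147 mg/L.
After complete mixing, C₀ = (0.12·0.41 + 9.2·0.00147) / 9.32 = 0.00673 mg/L.
Travel time t = 5.85e+04 m / 1.3 m/s = 4.5e+04 s = 0.5208 d.
C = 0.00673·exp(−0.13·0.5208) = 0.00673·0.9345 = 0.006289 mg/L.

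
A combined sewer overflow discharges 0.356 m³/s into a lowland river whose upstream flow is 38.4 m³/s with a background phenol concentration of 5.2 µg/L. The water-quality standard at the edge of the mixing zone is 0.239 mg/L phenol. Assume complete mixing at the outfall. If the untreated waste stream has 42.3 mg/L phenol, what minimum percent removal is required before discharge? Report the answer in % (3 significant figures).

5.2 µg/L = 0.0052 mg/L.
Mass balance: 0.239·38.76 = 0.356·Cₑ + 38.4·0.0052.
Cₑ = (9.263 − 0.1997) / 0.356 = 25.46 mg/L.
Required removal = 1 − 25.46/42.3 = 39.82 %.

39.8 %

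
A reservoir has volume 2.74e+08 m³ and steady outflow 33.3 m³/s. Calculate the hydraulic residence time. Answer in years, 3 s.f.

Q = 33.3 m³/s × 3.156e+07 s/yr = 1.051e+09 m³/yr.
Hydraulic residence time τ = V/Q = 2.74e+08/1.051e+09 = 0.2607 yr.

0.261 yr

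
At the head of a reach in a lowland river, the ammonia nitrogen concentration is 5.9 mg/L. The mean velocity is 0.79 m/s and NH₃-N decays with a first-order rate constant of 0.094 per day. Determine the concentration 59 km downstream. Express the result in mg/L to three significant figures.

Travel time t = 59 km / 0.79 m/s = 5.9e+04/0.79 = 7.468e+04 s = 0.8644 d.
First-order decay: C = 5.9·exp(−0.094·0.8644) = 5.9·0.922 = 5.44 mg/L.

5.44 mg/L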